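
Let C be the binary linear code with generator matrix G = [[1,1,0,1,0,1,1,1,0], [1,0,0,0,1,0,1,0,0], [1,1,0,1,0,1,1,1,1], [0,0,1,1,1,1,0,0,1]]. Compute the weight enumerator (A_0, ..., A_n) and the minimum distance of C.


Weight distribution: A_0 = 1, A_1 = 1, A_3 = 2, A_4 = 3, A_5 = 3, A_6 = 4, A_7 = 2. Minimum distance d = 1.

Enumerate all 2^4 = 16 messages m ∈ F_2^4.
For each, compute codeword c = mG in F_2^9, then tally its weight.
  m = 0000 → c = 000000000, weight = 0.
  m = 1000 → c = 110101110, weight = 6.
  m = 0100 → c = 100010100, weight = 3.
  m = 1100 → c = 010111010, weight = 5.
  m = 0010 → c = 110101111, weight = 7.
  m = 1010 → c = 000000001, weight = 1.
  m = 0110 → c = 010111011, weight = 6.
  m = 1110 → c = 100010101, weight = 4.
  m = 0001 → c = 001111001, weight = 5.
  m = 1001 → c = 111010111, weight = 7.
  m = 0101 → c = 101101101, weight = 6.
  m = 1101 → c = 011000011, weight = 4.
  m = 0011 → c = 111010110, weight = 6.
  m = 1011 → c = 001111000, weight = 4.
  m = 0111 → c = 011000010, weight = 3.
  m = 1111 → c = 101101100, weight = 5.
Tally weights:
  weight 0: 1 codewords.
  weight 1: 1 codewords.
  weight 3: 2 codewords.
  weight 4: 3 codewords.
  weight 5: 3 codewords.
  weight 6: 4 codewords.
  weight 7: 2 codewords.
Minimum distance d = smallest w > 0 with A_w > 0 = 1.
Sanity: Σ A_w = 16 = 2^4 = 16 ✓.


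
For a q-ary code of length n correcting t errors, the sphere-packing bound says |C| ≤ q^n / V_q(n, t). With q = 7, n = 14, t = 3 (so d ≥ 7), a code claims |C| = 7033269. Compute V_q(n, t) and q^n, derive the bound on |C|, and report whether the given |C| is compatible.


V_q(n, t) = 81985, q^n = 678223072849, Hamming bound = 8272526, |C| = 7033269 ≤ bound (satisfied).

Step 1: Compute V_q(n, t) = Σ_{j=0}^3 C(n, j) (q−1)^j.
  j = 0: C(14,0)·(6)^0 = 1·1 = 1.
  j = 1: C(14,1)·(6)^1 = 14·6 = 84.
  j = 2: C(14,2)·(6)^2 = 91·36 = 3276.
  j = 3: C(14,3)·(6)^3 = 364·216 = 78624.
  V_q(n, t) = 1 + 84 + 3276 + 78624 = 81985.
Step 2: q^n = 7^14 = 678223072849.
Step 3: Hamming bound ⌊q^n / V_q(n,t)⌋ = ⌊678223072849/81985⌋ = 8272526.
Step 4: Compare |C| = 7033269 to 8272526: satisfied.
The claimed |C| lies below the Hamming bound.


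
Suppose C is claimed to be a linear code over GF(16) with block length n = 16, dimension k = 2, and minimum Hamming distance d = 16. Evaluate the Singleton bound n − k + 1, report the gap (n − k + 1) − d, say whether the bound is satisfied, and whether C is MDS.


Singleton RHS = n − k + 1 = 15, slack = -1, bound violated (no such code; not MDS).

Singleton bound: d ≤ n − k + 1.
Here n = 16, k = 2, so n − k + 1 = 15.
Given d = 16, check d ≤ 15: NO.
Slack = (n − k + 1) − d = -1.
The slack is negative: d = 16 exceeds n − k + 1 = 15 by 1, so the Singleton bound is violated and no linear [16, 2, 16]_16 code can exist. In particular it is not MDS (MDS requires d = n − k + 1 exactly).
Description: the claimed parameters are [16, 2, 16]_16; such a code would be impossible (violates the Singleton bound).


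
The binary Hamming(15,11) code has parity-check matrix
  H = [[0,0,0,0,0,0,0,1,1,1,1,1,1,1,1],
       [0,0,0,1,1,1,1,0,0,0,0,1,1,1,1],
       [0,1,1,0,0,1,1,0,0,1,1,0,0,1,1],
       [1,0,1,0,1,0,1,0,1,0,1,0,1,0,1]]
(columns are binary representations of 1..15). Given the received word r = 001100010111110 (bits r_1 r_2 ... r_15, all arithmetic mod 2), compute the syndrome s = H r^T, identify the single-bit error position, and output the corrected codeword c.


s = (0, 0, 0, 1)^T, error position = 1, corrected codeword c = 101100010111110

Compute s = H r^T mod 2 one row at a time:
  s_1 = 1 + 0 + 1 + 1 + 1 + 1 + 1 + 0 = 6 ≡ 0 (mod 2).
  s_2 = 1 + 0 + 0 + 0 + 1 + 1 + 1 + 0 = 4 ≡ 0 (mod 2).
  s_3 = 0 + 1 + 0 + 0 + 1 + 1 + 1 + 0 = 4 ≡ 0 (mod 2).
  s_4 = 0 + 1 + 0 + 0 + 0 + 1 + 1 + 0 = 3 ≡ 1 (mod 2).
s = (0, 0, 0, 1)^T — this equals column 1 of H (binary 0001), so error is at position 1.
Correct: flip bit 1 of r = 001100010111110 to get c = 101100010111110.


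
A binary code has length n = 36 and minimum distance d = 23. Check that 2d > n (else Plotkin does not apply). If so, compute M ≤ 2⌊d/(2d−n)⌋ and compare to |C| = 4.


Plotkin bound M ≤ 4; given |C| = 4 ≤ bound (satisfied).

Check applicability: 2d = 46, n = 36.
2d − n = 10 > 0, so Plotkin applies.
Compute d/(2d−n) = 23/10 ≈ 2.3000.
⌊d/(2d−n)⌋ = 2.
Plotkin bound: M ≤ 2·2 = 4.
Given |C| = 4, check: satisfied.
This |C| is at the Plotkin bound.


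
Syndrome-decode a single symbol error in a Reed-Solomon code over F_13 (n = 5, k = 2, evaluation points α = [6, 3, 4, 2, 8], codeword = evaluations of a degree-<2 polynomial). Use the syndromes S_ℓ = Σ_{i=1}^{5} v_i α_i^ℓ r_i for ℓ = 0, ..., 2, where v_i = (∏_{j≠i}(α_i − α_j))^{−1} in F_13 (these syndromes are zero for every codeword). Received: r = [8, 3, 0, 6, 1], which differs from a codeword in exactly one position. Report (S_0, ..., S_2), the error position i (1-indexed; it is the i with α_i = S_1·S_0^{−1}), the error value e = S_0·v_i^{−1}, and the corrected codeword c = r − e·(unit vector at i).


S = (10, 8, 9), error at position 1, error magnitude e = 1, c = [7, 3, 0, 6, 1].

Step 1: column multipliers v_i = (∏_{j≠i}(α_i − α_j))^{−1} mod 13.
  i = 1 (α = 6): (6−3)(6−4)(6−2)(6−8) = 3·2·4·(−2) = −48 ≡ 4, so v_1 = 4^{−1} = 10 (mod 13).
  i = 2 (α = 3): (3−6)(3−4)(3−2)(3−8) = (−3)·(−1)·1·(−5) = −15 ≡ 11, so v_2 = 11^{−1} = 6 (mod 13).
  i = 3 (α = 4): (4−6)(4−3)(4−2)(4−8) = (−2)·1·2·(−4) = 16 ≡ 3, so v_3 = 3^{−1} = 9 (mod 13).
  i = 4 (α = 2): (2−6)(2−3)(2−4)(2−8) = (−4)·(−1)·(−2)·(−6) = 48 ≡ 9, so v_4 = 9^{−1} = 3 (mod 13).
  i = 5 (α = 8): (8−6)(8−3)(8−4)(8−2) = 2·5·4·6 = 240 ≡ 6, so v_5 = 6^{−1} = 11 (mod 13).
  v = [10, 6, 9, 3, 11].
Step 2: syndromes of r = [8, 3, 0, 6, 1] (all sums mod 13).
  S_0 = Σ v_i r_i = 10·8 + 6·3 + 9·0 + 3·6 + 11·1 = 127 ≡ 10.
  S_1 = Σ v_i α_i r_i = 10·6·8 + 6·3·3 + 9·4·0 + 3·2·6 + 11·8·1 = 658 ≡ 8.
  α_i^2 mod 13 = [10, 9, 3, 4, 12].
  S_2 = Σ v_i α_i^2 r_i = 10·10·8 + 6·9·3 + 9·3·0 + 3·4·6 + 11·12·1 = 1166 ≡ 9.
  S = (10, 8, 9) ≠ 0, so r is not a codeword (an error is present).
Step 3: locate the error. For a single error e at position i, S_ℓ = v_i·e·α_i^ℓ, so α_err = S_1/S_0.
  S_0^{−1} = 10^{−1} = 4 (mod 13), so α_err = 8·4 = 32 ≡ 6 = α_1. Error position i = 1.
  Consistency check: S_2/S_1 = 9·5 = 45 ≡ 6 = α_err ✓ (single-error assumption holds).
Step 4: error magnitude e = S_0/v_1 = S_0·∏_{j≠1}(α_1 − α_j) = 10·4 = 40 ≡ 1 (mod 13).
Step 5: correct position 1: c_1 = r_1 − e = 8 − 1 ≡ 7 (mod 13). Hence c = [7, 3, 0, 6, 1].
  Check: interpolating c through the α_i gives m(x) = 12 + 10·x (degree < 2) with m(α_i) = c_i for every i, so c is indeed a codeword.


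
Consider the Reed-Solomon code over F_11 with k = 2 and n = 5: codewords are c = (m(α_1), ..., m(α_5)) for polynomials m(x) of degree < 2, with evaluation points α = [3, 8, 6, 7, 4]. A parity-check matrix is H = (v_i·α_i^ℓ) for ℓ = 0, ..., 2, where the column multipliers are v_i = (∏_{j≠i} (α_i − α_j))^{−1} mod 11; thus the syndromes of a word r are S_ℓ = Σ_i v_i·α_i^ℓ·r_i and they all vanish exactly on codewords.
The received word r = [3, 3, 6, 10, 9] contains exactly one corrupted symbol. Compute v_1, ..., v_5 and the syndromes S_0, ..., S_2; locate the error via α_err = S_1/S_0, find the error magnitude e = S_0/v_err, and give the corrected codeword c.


S = (4, 1, 3), error at position 1, error magnitude e = 9, c = [5, 3, 6, 10, 9].

Step 1: column multipliers v_i = (∏_{j≠i}(α_i − α_j))^{−1} mod 11.
  i = 1 (α = 3): (3−8)(3−6)(3−7)(3−4) = (−5)·(−3)·(−4)·(−1) = 60 ≡ 5, so v_1 = 5^{−1} = 9 (mod 11).
  i = 2 (α = 8): (8−3)(8−6)(8−7)(8−4) = 5·2·1·4 = 40 ≡ 7, so v_2 = 7^{−1} = 8 (mod 11).
  i = 3 (α = 6): (6−3)(6−8)(6−7)(6−4) = 3·(−2)·(−1)·2 = 12 ≡ 1, so v_3 = 1^{−1} = 1 (mod 11).
  i = 4 (α = 7): (7−3)(7−8)(7−6)(7−4) = 4·(−1)·1·3 = −12 ≡ 10, so v_4 = 10^{−1} = 10 (mod 11).
  i = 5 (α = 4): (4−3)(4−8)(4−6)(4−7) = 1·(−4)·(−2)·(−3) = −24 ≡ 9, so v_5 = 9^{−1} = 5 (mod 11).
  v = [9, 8, 1, 10, 5].
Step 2: syndromes of r = [3, 3, 6, 10, 9] (all sums mod 11).
  S_0 = Σ v_i r_i = 9·3 + 8·3 + 1·6 + 10·10 + 5·9 = 202 ≡ 4.
  S_1 = Σ v_i α_i r_i = 9·3·3 + 8·8·3 + 1·6·6 + 10·7·10 + 5·4·9 = 1189 ≡ 1.
  α_i^2 mod 11 = [9, 9, 3, 5, 5].
  S_2 = Σ v_i α_i^2 r_i = 9·9·3 + 8·9·3 + 1·3·6 + 10·5·10 + 5·5·9 = 1202 ≡ 3.
  S = (4, 1, 3) ≠ 0, so r is not a codeword (an error is present).
Step 3: locate the error. For a single error e at position i, S_ℓ = v_i·e·α_i^ℓ, so α_err = S_1/S_0.
  S_0^{−1} = 4^{−1} = 3 (mod 11), so α_err = 1·3 = 3 ≡ 3 = α_1. Error position i = 1.
  Consistency check: S_2/S_1 = 3·1 = 3 ≡ 3 = α_err ✓ (single-error assumption holds).
Step 4: error magnitude e = S_0/v_1 = S_0·∏_{j≠1}(α_1 − α_j) = 4·5 = 20 ≡ 9 (mod 11).
Step 5: correct position 1: c_1 = r_1 − e = 3 − 9 ≡ 5 (mod 11). Hence c = [5, 3, 6, 10, 9].
  Check: interpolating c through the α_i gives m(x) = 4 + 4·x (degree < 2) with m(α_i) = c_i for every i, so c is indeed a codeword.


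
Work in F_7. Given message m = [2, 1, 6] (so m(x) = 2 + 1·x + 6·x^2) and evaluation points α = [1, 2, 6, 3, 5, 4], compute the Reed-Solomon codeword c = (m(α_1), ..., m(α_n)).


c = [2, 0, 0, 3, 3, 4]

Message polynomial: m(x) = 2 + 1·x + 6·x^2 (mod 7).
For each evaluation point α_i, compute m(α_i) mod 7:
  α_1 = 1: Horner steps 6 → 0 → 2, so m(1) = 2.
  α_2 = 2: Horner steps 6 → 6 → 0, so m(2) = 0.
  α_3 = 6: Horner steps 6 → 2 → 0, so m(6) = 0.
  α_4 = 3: Horner steps 6 → 5 → 3, so m(3) = 3.
  α_5 = 5: Horner steps 6 → 3 → 3, so m(5) = 3.
  α_6 = 4: Horner steps 6 → 4 → 4, so m(4) = 4.
Codeword c = [2, 0, 0, 3, 3, 4] ∈ F_7^6.


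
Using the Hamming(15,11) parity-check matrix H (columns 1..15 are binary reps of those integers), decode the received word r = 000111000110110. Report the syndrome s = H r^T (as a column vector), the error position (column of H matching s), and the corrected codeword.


s = (0, 1, 0, 1)^T, error position = 5, corrected codeword c = 000101000110110

Compute s = H r^T mod 2 one row at a time:
  s_1 = 0 + 0 + 1 + 1 + 0 + 1 + 1 + 0 = 4 ≡ 0 (mod 2).
  s_2 = 1 + 1 + 1 + 0 + 0 + 1 + 1 + 0 = 5 ≡ 1 (mod 2).
  s_3 = 0 + 0 + 1 + 0 + 1 + 1 + 1 + 0 = 4 ≡ 0 (mod 2).
  s_4 = 0 + 0 + 1 + 0 + 0 + 1 + 1 + 0 = 3 ≡ 1 (mod 2).
s = (0, 1, 0, 1)^T — this equals column 5 of H (binary 0101), so error is at position 5.
Correct: flip bit 5 of r = 000111000110110 to get c = 000101000110110.


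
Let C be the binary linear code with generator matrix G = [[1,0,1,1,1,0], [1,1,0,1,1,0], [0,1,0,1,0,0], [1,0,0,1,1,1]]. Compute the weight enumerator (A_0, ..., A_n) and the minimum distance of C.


Weight distribution: A_0 = 1, A_2 = 7, A_4 = 7, A_6 = 1. Minimum distance d = 2.

Enumerate all 2^4 = 16 messages m ∈ F_2^4.
For each, compute codeword c = mG in F_2^6, then tally its weight.
  m = 0000 → c = 000000, weight = 0.
  m = 1000 → c = 101110, weight = 4.
  m = 0100 → c = 110110, weight = 4.
  m = 1100 → c = 011000, weight = 2.
  m = 0010 → c = 010100, weight = 2.
  m = 1010 → c = 111010, weight = 4.
  m = 0110 → c = 100010, weight = 2.
  m = 1110 → c = 001100, weight = 2.
  m = 0001 → c = 100111, weight = 4.
  m = 1001 → c = 001001, weight = 2.
  m = 0101 → c = 010001, weight = 2.
  m = 1101 → c = 111111, weight = 6.
  m = 0011 → c = 110011, weight = 4.
  m = 1011 → c = 011101, weight = 4.
  m = 0111 → c = 000101, weight = 2.
  m = 1111 → c = 101011, weight = 4.
Tally weights:
  weight 0: 1 codewords.
  weight 2: 7 codewords.
  weight 4: 7 codewords.
  weight 6: 1 codewords.
Minimum distance d = smallest w > 0 with A_w > 0 = 2.
Sanity: Σ A_w = 16 = 2^4 = 16 ✓.


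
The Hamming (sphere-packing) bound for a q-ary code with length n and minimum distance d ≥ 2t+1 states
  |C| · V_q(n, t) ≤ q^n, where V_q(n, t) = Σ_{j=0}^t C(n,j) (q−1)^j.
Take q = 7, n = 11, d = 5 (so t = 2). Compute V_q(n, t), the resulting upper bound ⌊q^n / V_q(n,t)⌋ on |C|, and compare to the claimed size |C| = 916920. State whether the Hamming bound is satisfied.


V_q(n, t) = 2047, q^n = 1977326743, Hamming bound = 965963, |C| = 916920 ≤ bound (satisfied).

Step 1: Compute V_q(n, t) = Σ_{j=0}^2 C(n, j) (q−1)^j.
  j = 0: C(11,0)·(6)^0 = 1·1 = 1.
  j = 1: C(11,1)·(6)^1 = 11·6 = 66.
  j = 2: C(11,2)·(6)^2 = 55·36 = 1980.
  V_q(n, t) = 1 + 66 + 1980 = 2047.
Step 2: q^n = 7^11 = 1977326743.
Step 3: Hamming bound ⌊q^n / V_q(n,t)⌋ = ⌊1977326743/2047⌋ = 965963.
Step 4: Compare |C| = 916920 to 965963: satisfied.
The claimed |C| lies below the Hamming bound.


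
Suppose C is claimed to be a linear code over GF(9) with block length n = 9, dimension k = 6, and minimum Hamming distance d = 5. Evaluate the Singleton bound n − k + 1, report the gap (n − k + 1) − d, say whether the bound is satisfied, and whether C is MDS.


Singleton RHS = n − k + 1 = 4, slack = -1, bound violated (no such code; not MDS).

Singleton bound: d ≤ n − k + 1.
Here n = 9, k = 6, so n − k + 1 = 4.
Given d = 5, check d ≤ 4: NO.
Slack = (n − k + 1) − d = -1.
The slack is negative: d = 5 exceeds n − k + 1 = 4 by 1, so the Singleton bound is violated and no linear [9, 6, 5]_9 code can exist. In particular it is not MDS (MDS requires d = n − k + 1 exactly).
Description: the claimed parameters are [9, 6, 5]_9; such a code would be impossible (violates the Singleton bound).


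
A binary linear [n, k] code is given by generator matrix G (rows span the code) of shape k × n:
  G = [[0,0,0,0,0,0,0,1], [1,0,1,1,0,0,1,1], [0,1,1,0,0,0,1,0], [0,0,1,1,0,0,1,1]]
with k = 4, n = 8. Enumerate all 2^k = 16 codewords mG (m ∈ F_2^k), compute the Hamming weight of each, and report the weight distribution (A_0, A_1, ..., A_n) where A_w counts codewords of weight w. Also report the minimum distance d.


Weight distribution: A_0 = 1, A_1 = 2, A_2 = 2, A_3 = 4, A_4 = 5, A_5 = 2. Minimum distance d = 1.

Enumerate all 2^4 = 16 messages m ∈ F_2^4.
For each, compute codeword c = mG in F_2^8, then tally its weight.
  m = 0000 → c = 00000000, weight = 0.
  m = 1000 → c = 00000001, weight = 1.
  m = 0100 → c = 10110011, weight = 5.
  m = 1100 → c = 10110010, weight = 4.
  m = 0010 → c = 01100010, weight = 3.
  m = 1010 → c = 01100011, weight = 4.
  m = 0110 → c = 11010001, weight = 4.
  m = 1110 → c = 11010000, weight = 3.
  m = 0001 → c = 00110011, weight = 4.
  m = 1001 → c = 00110010, weight = 3.
  m = 0101 → c = 10000000, weight = 1.
  m = 1101 → c = 10000001, weight = 2.
  m = 0011 → c = 01010001, weight = 3.
  m = 1011 → c = 01010000, weight = 2.
  m = 0111 → c = 11100010, weight = 4.
  m = 1111 → c = 11100011, weight = 5.
Tally weights:
  weight 0: 1 codewords.
  weight 1: 2 codewords.
  weight 2: 2 codewords.
  weight 3: 4 codewords.
  weight 4: 5 codewords.
  weight 5: 2 codewords.
Minimum distance d = smallest w > 0 with A_w > 0 = 1.
Sanity: Σ A_w = 16 = 2^4 = 16 ✓.


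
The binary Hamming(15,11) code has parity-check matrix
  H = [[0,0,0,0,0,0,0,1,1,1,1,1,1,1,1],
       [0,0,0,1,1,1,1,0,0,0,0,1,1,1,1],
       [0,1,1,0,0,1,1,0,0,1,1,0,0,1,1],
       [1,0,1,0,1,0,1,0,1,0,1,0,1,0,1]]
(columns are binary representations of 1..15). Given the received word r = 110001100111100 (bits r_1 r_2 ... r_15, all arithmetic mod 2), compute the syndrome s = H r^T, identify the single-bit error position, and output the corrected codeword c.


s = (0, 0, 1, 0)^T, error position = 2, corrected codeword c = 100001100111100

Compute s = H r^T mod 2 one row at a time:
  s_1 = 0 + 0 + 1 + 1 + 1 + 1 + 0 + 0 = 4 ≡ 0 (mod 2).
  s_2 = 0 + 0 + 1 + 1 + 1 + 1 + 0 + 0 = 4 ≡ 0 (mod 2).
  s_3 = 1 + 0 + 1 + 1 + 1 + 1 + 0 + 0 = 5 ≡ 1 (mod 2).
  s_4 = 1 + 0 + 0 + 1 + 0 + 1 + 1 + 0 = 4 ≡ 0 (mod 2).
s = (0, 0, 1, 0)^T — this equals column 2 of H (binary 0010), so error is at position 2.
Correct: flip bit 2 of r = 110001100111100 to get c = 100001100111100.


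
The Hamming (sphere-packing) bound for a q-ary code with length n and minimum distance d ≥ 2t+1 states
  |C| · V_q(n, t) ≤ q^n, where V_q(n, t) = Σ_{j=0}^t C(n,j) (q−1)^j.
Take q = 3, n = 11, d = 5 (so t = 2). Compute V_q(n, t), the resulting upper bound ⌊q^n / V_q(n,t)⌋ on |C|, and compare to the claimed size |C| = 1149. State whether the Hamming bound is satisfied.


V_q(n, t) = 243, q^n = 177147, Hamming bound = 729, |C| = 1149 > bound (violated).

Step 1: Compute V_q(n, t) = Σ_{j=0}^2 C(n, j) (q−1)^j.
  j = 0: C(11,0)·(2)^0 = 1·1 = 1.
  j = 1: C(11,1)·(2)^1 = 11·2 = 22.
  j = 2: C(11,2)·(2)^2 = 55·4 = 220.
  V_q(n, t) = 1 + 22 + 220 = 243.
Step 2: q^n = 3^11 = 177147.
Step 3: Hamming bound ⌊q^n / V_q(n,t)⌋ = ⌊177147/243⌋ = 729.
Step 4: Compare |C| = 1149 to 729: violated.
The claimed |C| lies above the Hamming bound, so no 3-ary code of length 11 with d ≥ 5 can have 1149 codewords.


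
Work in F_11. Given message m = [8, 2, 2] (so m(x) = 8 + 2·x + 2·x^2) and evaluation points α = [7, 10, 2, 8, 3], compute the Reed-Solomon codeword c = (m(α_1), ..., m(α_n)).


c = [10, 8, 9, 9, 10]

Message polynomial: m(x) = 8 + 2·x + 2·x^2 (mod 11).
For each evaluation point α_i, compute m(α_i) mod 11:
  α_1 = 7: Horner steps 2 → 5 → 10, so m(7) = 10.
  α_2 = 10: Horner steps 2 → 0 → 8, so m(10) = 8.
  α_3 = 2: Horner steps 2 → 6 → 9, so m(2) = 9.
  α_4 = 8: Horner steps 2 → 7 → 9, so m(8) = 9.
  α_5 = 3: Horner steps 2 → 8 → 10, so m(3) = 10.
Codeword c = [10, 8, 9, 9, 10] ∈ F_11^5.


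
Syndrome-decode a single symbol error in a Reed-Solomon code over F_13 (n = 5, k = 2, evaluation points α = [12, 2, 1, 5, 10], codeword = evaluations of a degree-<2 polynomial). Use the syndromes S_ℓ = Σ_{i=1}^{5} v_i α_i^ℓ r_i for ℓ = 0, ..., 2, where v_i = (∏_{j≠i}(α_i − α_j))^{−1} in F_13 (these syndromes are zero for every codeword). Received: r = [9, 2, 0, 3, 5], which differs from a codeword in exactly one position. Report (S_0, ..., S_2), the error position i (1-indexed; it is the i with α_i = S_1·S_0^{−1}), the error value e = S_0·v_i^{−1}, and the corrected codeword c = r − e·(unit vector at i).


S = (2, 10, 11), error at position 4, error magnitude e = 8, c = [9, 2, 0, 8, 5].

Step 1: column multipliers v_i = (∏_{j≠i}(α_i − α_j))^{−1} mod 13.
  i = 1 (α = 12): (12−2)(12−1)(12−5)(12−10) = 10·11·7·2 = 1540 ≡ 6, so v_1 = 6^{−1} = 11 (mod 13).
  i = 2 (α = 2): (2−12)(2−1)(2−5)(2−10) = (−10)·1·(−3)·(−8) = −240 ≡ 7, so v_2 = 7^{−1} = 2 (mod 13).
  i = 3 (α = 1): (1−12)(1−2)(1−5)(1−10) = (−11)·(−1)·(−4)·(−9) = 396 ≡ 6, so v_3 = 6^{−1} = 11 (mod 13).
  i = 4 (α = 5): (5−12)(5−2)(5−1)(5−10) = (−7)·3·4·(−5) = 420 ≡ 4, so v_4 = 4^{−1} = 10 (mod 13).
  i = 5 (α = 10): (10−12)(10−2)(10−1)(10−5) = (−2)·8·9·5 = −720 ≡ 8, so v_5 = 8^{−1} = 5 (mod 13).
  v = [11, 2, 11, 10, 5].
Step 2: syndromes of r = [9, 2, 0, 3, 5] (all sums mod 13).
  S_0 = Σ v_i r_i = 11·9 + 2·2 + 11·0 + 10·3 + 5·5 = 158 ≡ 2.
  S_1 = Σ v_i α_i r_i = 11·12·9 + 2·2·2 + 11·1·0 + 10·5·3 + 5·10·5 = 1596 ≡ 10.
  α_i^2 mod 13 = [1, 4, 1, 12, 9].
  S_2 = Σ v_i α_i^2 r_i = 11·1·9 + 2·4·2 + 11·1·0 + 10·12·3 + 5·9·5 = 700 ≡ 11.
  S = (2, 10, 11) ≠ 0, so r is not a codeword (an error is present).
Step 3: locate the error. For a single error e at position i, S_ℓ = v_i·e·α_i^ℓ, so α_err = S_1/S_0.
  S_0^{−1} = 2^{−1} = 7 (mod 13), so α_err = 10·7 = 70 ≡ 5 = α_4. Error position i = 4.
  Consistency check: S_2/S_1 = 11·4 = 44 ≡ 5 = α_err ✓ (single-error assumption holds).
Step 4: error magnitude e = S_0/v_4 = S_0·∏_{j≠4}(α_4 − α_j) = 2·4 = 8 ≡ 8 (mod 13).
Step 5: correct position 4: c_4 = r_4 − e = 3 − 8 ≡ 8 (mod 13). Hence c = [9, 2, 0, 8, 5].
  Check: interpolating c through the α_i gives m(x) = 11 + 2·x (degree < 2) with m(α_i) = c_i for every i, so c is indeed a codeword.


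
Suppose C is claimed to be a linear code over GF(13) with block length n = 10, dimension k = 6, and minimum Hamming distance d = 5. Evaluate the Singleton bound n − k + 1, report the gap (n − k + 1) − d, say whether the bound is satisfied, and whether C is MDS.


Singleton RHS = n − k + 1 = 5, slack = 0, bound satisfied, MDS.

Singleton bound: d ≤ n − k + 1.
Here n = 10, k = 6, so n − k + 1 = 5.
Given d = 5, check d ≤ 5: YES.
Slack = (n − k + 1) − d = 0.
The code is MDS (slack = 0).
Description: the claimed parameters are [10, 6, 5]_13; such a code would be MDS (meets Singleton bound).


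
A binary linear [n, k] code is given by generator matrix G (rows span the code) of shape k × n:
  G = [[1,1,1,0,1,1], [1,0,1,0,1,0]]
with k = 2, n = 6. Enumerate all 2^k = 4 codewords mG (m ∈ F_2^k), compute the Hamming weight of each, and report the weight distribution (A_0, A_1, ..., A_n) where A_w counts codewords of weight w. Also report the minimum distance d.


Weight distribution: A_0 = 1, A_2 = 1, A_3 = 1, A_5 = 1. Minimum distance d = 2.

Enumerate all 2^2 = 4 messages m ∈ F_2^2.
For each, compute codeword c = mG in F_2^6, then tally its weight.
  m = 00 → c = 000000, weight = 0.
  m = 10 → c = 111011, weight = 5.
  m = 01 → c = 101010, weight = 3.
  m = 11 → c = 010001, weight = 2.
Tally weights:
  weight 0: 1 codewords.
  weight 2: 1 codewords.
  weight 3: 1 codewords.
  weight 5: 1 codewords.
Minimum distance d = smallest w > 0 with A_w > 0 = 2.
Sanity: Σ A_w = 4 = 2^2 = 4 ✓.


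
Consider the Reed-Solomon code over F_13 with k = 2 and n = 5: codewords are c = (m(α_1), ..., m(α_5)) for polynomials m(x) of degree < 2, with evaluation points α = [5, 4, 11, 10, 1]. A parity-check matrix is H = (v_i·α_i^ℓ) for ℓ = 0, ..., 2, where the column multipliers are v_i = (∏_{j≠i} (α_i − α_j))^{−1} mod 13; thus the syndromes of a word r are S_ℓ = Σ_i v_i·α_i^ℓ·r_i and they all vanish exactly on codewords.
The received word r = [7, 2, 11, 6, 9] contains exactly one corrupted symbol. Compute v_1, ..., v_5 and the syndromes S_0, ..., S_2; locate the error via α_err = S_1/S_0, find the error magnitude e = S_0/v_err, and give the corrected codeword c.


S = (9, 9, 9), error at position 5, error magnitude e = 9, c = [7, 2, 11, 6, 0].

Step 1: column multipliers v_i = (∏_{j≠i}(α_i − α_j))^{−1} mod 13.
  i = 1 (α = 5): (5−4)(5−11)(5−10)(5−1) = 1·(−6)·(−5)·4 = 120 ≡ 3, so v_1 = 3^{−1} = 9 (mod 13).
  i = 2 (α = 4): (4−5)(4−11)(4−10)(4−1) = (−1)·(−7)·(−6)·3 = −126 ≡ 4, so v_2 = 4^{−1} = 10 (mod 13).
  i = 3 (α = 11): (11−5)(11−4)(11−10)(11−1) = 6·7·1·10 = 420 ≡ 4, so v_3 = 4^{−1} = 10 (mod 13).
  i = 4 (α = 10): (10−5)(10−4)(10−11)(10−1) = 5·6·(−1)·9 = −270 ≡ 3, so v_4 = 3^{−1} = 9 (mod 13).
  i = 5 (α = 1): (1−5)(1−4)(1−11)(1−10) = (−4)·(−3)·(−10)·(−9) = 1080 ≡ 1, so v_5 = 1^{−1} = 1 (mod 13).
  v = [9, 10, 10, 9, 1].
Step 2: syndromes of r = [7, 2, 11, 6, 9] (all sums mod 13).
  S_0 = Σ v_i r_i = 9·7 + 10·2 + 10·11 + 9·6 + 1·9 = 256 ≡ 9.
  S_1 = Σ v_i α_i r_i = 9·5·7 + 10·4·2 + 10·11·11 + 9·10·6 + 1·1·9 = 2154 ≡ 9.
  α_i^2 mod 13 = [12, 3, 4, 9, 1].
  S_2 = Σ v_i α_i^2 r_i = 9·12·7 + 10·3·2 + 10·4·11 + 9·9·6 + 1·1·9 = 1751 ≡ 9.
  S = (9, 9, 9) ≠ 0, so r is not a codeword (an error is present).
Step 3: locate the error. For a single error e at position i, S_ℓ = v_i·e·α_i^ℓ, so α_err = S_1/S_0.
  S_0^{−1} = 9^{−1} = 3 (mod 13), so α_err = 9·3 = 27 ≡ 1 = α_5. Error position i = 5.
  Consistency check: S_2/S_1 = 9·3 = 27 ≡ 1 = α_err ✓ (single-error assumption holds).
Step 4: error magnitude e = S_0/v_5 = S_0·∏_{j≠5}(α_5 − α_j) = 9·1 = 9 ≡ 9 (mod 13).
Step 5: correct position 5: c_5 = r_5 − e = 9 − 9 ≡ 0 (mod 13). Hence c = [7, 2, 11, 6, 0].
  Check: interpolating c through the α_i gives m(x) = 8 + 5·x (degree < 2) with m(α_i) = c_i for every i, so c is indeed a codeword.


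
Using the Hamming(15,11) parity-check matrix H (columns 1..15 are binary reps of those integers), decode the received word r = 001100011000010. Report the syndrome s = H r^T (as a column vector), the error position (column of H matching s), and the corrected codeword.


s = (1, 0, 0, 0)^T, error position = 8, corrected codeword c = 001100001000010

Compute s = H r^T mod 2 one row at a time:
  s_1 = 1 + 1 + 0 + 0 + 0 + 0 + 1 + 0 = 3 ≡ 1 (mod 2).
  s_2 = 1 + 0 + 0 + 0 + 0 + 0 + 1 + 0 = 2 ≡ 0 (mod 2).
  s_3 = 0 + 1 + 0 + 0 + 0 + 0 + 1 + 0 = 2 ≡ 0 (mod 2).
  s_4 = 0 + 1 + 0 + 0 + 1 + 0 + 0 + 0 = 2 ≡ 0 (mod 2).
s = (1, 0, 0, 0)^T — this equals column 8 of H (binary 1000), so error is at position 8.
Correct: flip bit 8 of r = 001100011000010 to get c = 001100001000010.


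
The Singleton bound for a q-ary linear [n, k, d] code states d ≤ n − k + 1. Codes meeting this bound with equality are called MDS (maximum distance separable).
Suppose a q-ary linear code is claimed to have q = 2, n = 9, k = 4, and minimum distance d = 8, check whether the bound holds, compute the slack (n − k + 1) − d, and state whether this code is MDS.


Singleton RHS = n − k + 1 = 6, slack = -2, bound violated (no such code; not MDS).

Singleton bound: d ≤ n − k + 1.
Here n = 9, k = 4, so n − k + 1 = 6.
Given d = 8, check d ≤ 6: NO.
Slack = (n − k + 1) − d = -2.
The slack is negative: d = 8 exceeds n − k + 1 = 6 by 2, so the Singleton bound is violated and no linear [9, 4, 8]_2 code can exist. In particular it is not MDS (MDS requires d = n − k + 1 exactly).
Description: the claimed parameters are [9, 4, 8]_2; such a code would be impossible (violates the Singleton bound).


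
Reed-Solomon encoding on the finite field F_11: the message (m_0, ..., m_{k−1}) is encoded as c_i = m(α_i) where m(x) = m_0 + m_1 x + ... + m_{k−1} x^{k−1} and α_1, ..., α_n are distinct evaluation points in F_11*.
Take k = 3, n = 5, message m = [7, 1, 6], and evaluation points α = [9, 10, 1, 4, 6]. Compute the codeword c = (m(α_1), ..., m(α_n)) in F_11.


c = [7, 1, 3, 8, 9]

Message polynomial: m(x) = 7 + 1·x + 6·x^2 (mod 11).
For each evaluation point α_i, compute m(α_i) mod 11:
  α_1 = 9: Horner steps 6 → 0 → 7, so m(9) = 7.
  α_2 = 10: Horner steps 6 → 6 → 1, so m(10) = 1.
  α_3 = 1: Horner steps 6 → 7 → 3, so m(1) = 3.
  α_4 = 4: Horner steps 6 → 3 → 8, so m(4) = 8.
  α_5 = 6: Horner steps 6 → 4 → 9, so m(6) = 9.
Codeword c = [7, 1, 3, 8, 9] ∈ F_11^5.


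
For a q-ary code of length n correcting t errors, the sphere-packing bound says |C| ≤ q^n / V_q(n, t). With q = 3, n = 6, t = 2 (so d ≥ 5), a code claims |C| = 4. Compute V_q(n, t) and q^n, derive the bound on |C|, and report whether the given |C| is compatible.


V_q(n, t) = 73, q^n = 729, Hamming bound = 9, |C| = 4 ≤ bound (satisfied).

Step 1: Compute V_q(n, t) = Σ_{j=0}^2 C(n, j) (q−1)^j.
  j = 0: C(6,0)·(2)^0 = 1·1 = 1.
  j = 1: C(6,1)·(2)^1 = 6·2 = 12.
  j = 2: C(6,2)·(2)^2 = 15·4 = 60.
  V_q(n, t) = 1 + 12 + 60 = 73.
Step 2: q^n = 3^6 = 729.
Step 3: Hamming bound ⌊q^n / V_q(n,t)⌋ = ⌊729/73⌋ = 9.
Step 4: Compare |C| = 4 to 9: satisfied.
The claimed |C| lies below the Hamming bound.


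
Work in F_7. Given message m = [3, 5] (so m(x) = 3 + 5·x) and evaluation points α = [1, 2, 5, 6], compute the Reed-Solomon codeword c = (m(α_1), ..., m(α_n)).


c = [1, 6, 0, 5]

Message polynomial: m(x) = 3 + 5·x (mod 7).
For each evaluation point α_i, compute m(α_i) mod 7:
  α_1 = 1: Horner steps 5 → 1, so m(1) = 1.
  α_2 = 2: Horner steps 5 → 6, so m(2) = 6.
  α_3 = 5: Horner steps 5 → 0, so m(5) = 0.
  α_4 = 6: Horner steps 5 → 5, so m(6) = 5.
Codeword c = [1, 6, 0, 5] ∈ F_7^4.


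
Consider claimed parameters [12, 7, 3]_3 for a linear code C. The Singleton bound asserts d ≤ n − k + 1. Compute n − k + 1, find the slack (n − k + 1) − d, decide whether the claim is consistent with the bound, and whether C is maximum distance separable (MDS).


Singleton RHS = n − k + 1 = 6, slack = 3, bound satisfied, not MDS.

Singleton bound: d ≤ n − k + 1.
Here n = 12, k = 7, so n − k + 1 = 6.
Given d = 3, check d ≤ 6: YES.
Slack = (n − k + 1) − d = 3.
The code is NOT MDS (slack = 3 > 0).
Description: the claimed parameters are [12, 7, 3]_3; such a code would be non-MDS.


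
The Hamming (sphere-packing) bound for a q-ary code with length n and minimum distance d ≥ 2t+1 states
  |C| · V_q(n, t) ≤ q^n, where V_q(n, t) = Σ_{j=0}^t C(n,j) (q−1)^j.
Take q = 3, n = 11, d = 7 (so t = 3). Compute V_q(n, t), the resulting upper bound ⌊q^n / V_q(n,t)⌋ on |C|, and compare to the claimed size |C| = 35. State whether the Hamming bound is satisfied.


V_q(n, t) = 1563, q^n = 177147, Hamming bound = 113, |C| = 35 ≤ bound (satisfied).

Step 1: Compute V_q(n, t) = Σ_{j=0}^3 C(n, j) (q−1)^j.
  j = 0: C(11,0)·(2)^0 = 1·1 = 1.
  j = 1: C(11,1)·(2)^1 = 11·2 = 22.
  j = 2: C(11,2)·(2)^2 = 55·4 = 220.
  j = 3: C(11,3)·(2)^3 = 165·8 = 1320.
  V_q(n, t) = 1 + 22 + 220 + 1320 = 1563.
Step 2: q^n = 3^11 = 177147.
Step 3: Hamming bound ⌊q^n / V_q(n,t)⌋ = ⌊177147/1563⌋ = 113.
Step 4: Compare |C| = 35 to 113: satisfied.
The claimed |C| lies below the Hamming bound.


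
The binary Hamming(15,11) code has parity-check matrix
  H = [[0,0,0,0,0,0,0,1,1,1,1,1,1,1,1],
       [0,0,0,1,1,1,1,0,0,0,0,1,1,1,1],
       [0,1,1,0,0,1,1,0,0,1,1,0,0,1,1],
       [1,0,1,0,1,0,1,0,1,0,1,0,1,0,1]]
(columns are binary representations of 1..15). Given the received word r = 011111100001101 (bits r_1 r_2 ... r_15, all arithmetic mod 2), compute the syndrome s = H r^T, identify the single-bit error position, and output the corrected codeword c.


s = (1, 1, 1, 1)^T, error position = 15, corrected codeword c = 011111100001100

Compute s = H r^T mod 2 one row at a time:
  s_1 = 0 + 0 + 0 + 0 + 1 + 1 + 0 + 1 = 3 ≡ 1 (mod 2).
  s_2 = 1 + 1 + 1 + 1 + 1 + 1 + 0 + 1 = 7 ≡ 1 (mod 2).
  s_3 = 1 + 1 + 1 + 1 + 0 + 0 + 0 + 1 = 5 ≡ 1 (mod 2).
  s_4 = 0 + 1 + 1 + 1 + 0 + 0 + 1 + 1 = 5 ≡ 1 (mod 2).
s = (1, 1, 1, 1)^T — this equals column 15 of H (binary 1111), so error is at position 15.
Correct: flip bit 15 of r = 011111100001101 to get c = 011111100001100.


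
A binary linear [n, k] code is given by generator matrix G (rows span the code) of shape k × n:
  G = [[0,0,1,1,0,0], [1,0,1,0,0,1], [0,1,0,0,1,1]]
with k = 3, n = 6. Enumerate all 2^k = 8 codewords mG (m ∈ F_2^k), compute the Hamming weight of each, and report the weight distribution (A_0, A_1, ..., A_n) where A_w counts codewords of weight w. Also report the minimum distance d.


Weight distribution: A_0 = 1, A_2 = 1, A_3 = 3, A_4 = 2, A_5 = 1. Minimum distance d = 2.

Enumerate all 2^3 = 8 messages m ∈ F_2^3.
For each, compute codeword c = mG in F_2^6, then tally its weight.
  m = 000 → c = 000000, weight = 0.
  m = 100 → c = 001100, weight = 2.
  m = 010 → c = 101001, weight = 3.
  m = 110 → c = 100101, weight = 3.
  m = 001 → c = 010011, weight = 3.
  m = 101 → c = 011111, weight = 5.
  m = 011 → c = 111010, weight = 4.
  m = 111 → c = 110110, weight = 4.
Tally weights:
  weight 0: 1 codewords.
  weight 2: 1 codewords.
  weight 3: 3 codewords.
  weight 4: 2 codewords.
  weight 5: 1 codewords.
Minimum distance d = smallest w > 0 with A_w > 0 = 2.
Sanity: Σ A_w = 8 = 2^3 = 8 ✓.


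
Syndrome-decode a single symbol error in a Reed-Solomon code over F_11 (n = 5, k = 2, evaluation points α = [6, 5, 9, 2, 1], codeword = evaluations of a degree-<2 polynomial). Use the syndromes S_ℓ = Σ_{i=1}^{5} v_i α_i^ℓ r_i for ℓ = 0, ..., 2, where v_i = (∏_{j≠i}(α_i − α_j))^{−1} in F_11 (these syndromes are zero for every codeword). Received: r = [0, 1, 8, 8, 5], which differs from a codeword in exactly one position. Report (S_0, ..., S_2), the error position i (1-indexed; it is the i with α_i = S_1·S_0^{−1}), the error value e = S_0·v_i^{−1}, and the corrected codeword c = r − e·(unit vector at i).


S = (1, 2, 4), error at position 4, error magnitude e = 4, c = [0, 1, 8, 4, 5].

Step 1: column multipliers v_i = (∏_{j≠i}(α_i − α_j))^{−1} mod 11.
  i = 1 (α = 6): (6−5)(6−9)(6−2)(6−1) = 1·(−3)·4·5 = −60 ≡ 6, so v_1 = 6^{−1} = 2 (mod 11).
  i = 2 (α = 5): (5−6)(5−9)(5−2)(5−1) = (−1)·(−4)·3·4 = 48 ≡ 4, so v_2 = 4^{−1} = 3 (mod 11).
  i = 3 (α = 9): (9−6)(9−5)(9−2)(9−1) = 3·4·7·8 = 672 ≡ 1, so v_3 = 1^{−1} = 1 (mod 11).
  i = 4 (α = 2): (2−6)(2−5)(2−9)(2−1) = (−4)·(−3)·(−7)·1 = −84 ≡ 4, so v_4 = 4^{−1} = 3 (mod 11).
  i = 5 (α = 1): (1−6)(1−5)(1−9)(1−2) = (−5)·(−4)·(−8)·(−1) = 160 ≡ 6, so v_5 = 6^{−1} = 2 (mod 11).
  v = [2, 3, 1, 3, 2].
Step 2: syndromes of r = [0, 1, 8, 8, 5] (all sums mod 11).
  S_0 = Σ v_i r_i = 2·0 + 3·1 + 1·8 + 3·8 + 2·5 = 45 ≡ 1.
  S_1 = Σ v_i α_i r_i = 2·6·0 + 3·5·1 + 1·9·8 + 3·2·8 + 2·1·5 = 145 ≡ 2.
  α_i^2 mod 11 = [3, 3, 4, 4, 1].
  S_2 = Σ v_i α_i^2 r_i = 2·3·0 + 3·3·1 + 1·4·8 + 3·4·8 + 2·1·5 = 147 ≡ 4.
  S = (1, 2, 4) ≠ 0, so r is not a codeword (an error is present).
Step 3: locate the error. For a single error e at position i, S_ℓ = v_i·e·α_i^ℓ, so α_err = S_1/S_0.
  S_0^{−1} = 1^{−1} = 1 (mod 11), so α_err = 2·1 = 2 ≡ 2 = α_4. Error position i = 4.
  Consistency check: S_2/S_1 = 4·6 = 24 ≡ 2 = α_err ✓ (single-error assumption holds).
Step 4: error magnitude e = S_0/v_4 = S_0·∏_{j≠4}(α_4 − α_j) = 1·4 = 4 ≡ 4 (mod 11).
Step 5: correct position 4: c_4 = r_4 − e = 8 − 4 ≡ 4 (mod 11). Hence c = [0, 1, 8, 4, 5].
  Check: interpolating c through the α_i gives m(x) = 6 + 10·x (degree < 2) with m(α_i) = c_i for every i, so c is indeed a codeword.


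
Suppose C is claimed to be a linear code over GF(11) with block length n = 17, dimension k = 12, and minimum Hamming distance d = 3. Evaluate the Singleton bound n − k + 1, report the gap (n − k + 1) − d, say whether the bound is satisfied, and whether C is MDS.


Singleton RHS = n − k + 1 = 6, slack = 3, bound satisfied, not MDS.

Singleton bound: d ≤ n − k + 1.
Here n = 17, k = 12, so n − k + 1 = 6.
Given d = 3, check d ≤ 6: YES.
Slack = (n − k + 1) − d = 3.
The code is NOT MDS (slack = 3 > 0).
Description: the claimed parameters are [17, 12, 3]_11; such a code would be non-MDS.


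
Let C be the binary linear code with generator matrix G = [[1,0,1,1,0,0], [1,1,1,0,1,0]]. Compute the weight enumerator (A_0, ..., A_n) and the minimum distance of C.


Weight distribution: A_0 = 1, A_3 = 2, A_4 = 1. Minimum distance d = 3.

Enumerate all 2^2 = 4 messages m ∈ F_2^2.
For each, compute codeword c = mG in F_2^6, then tally its weight.
  m = 00 → c = 000000, weight = 0.
  m = 10 → c = 101100, weight = 3.
  m = 01 → c = 111010, weight = 4.
  m = 11 → c = 010110, weight = 3.
Tally weights:
  weight 0: 1 codewords.
  weight 3: 2 codewords.
  weight 4: 1 codewords.
Minimum distance d = smallest w > 0 with A_w > 0 = 3.
Sanity: Σ A_w = 4 = 2^2 = 4 ✓.


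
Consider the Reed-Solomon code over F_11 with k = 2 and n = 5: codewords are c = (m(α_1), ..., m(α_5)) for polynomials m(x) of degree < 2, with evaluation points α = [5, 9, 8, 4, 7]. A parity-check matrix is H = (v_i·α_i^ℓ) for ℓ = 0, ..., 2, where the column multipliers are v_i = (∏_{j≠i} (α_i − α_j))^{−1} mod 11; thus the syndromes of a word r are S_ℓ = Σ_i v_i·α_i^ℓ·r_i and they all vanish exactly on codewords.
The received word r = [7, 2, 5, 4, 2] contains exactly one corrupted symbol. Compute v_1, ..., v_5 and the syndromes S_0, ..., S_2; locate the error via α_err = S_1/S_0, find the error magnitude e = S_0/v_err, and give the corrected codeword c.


S = (7, 8, 6), error at position 2, error magnitude e = 5, c = [7, 8, 5, 4, 2].

Step 1: column multipliers v_i = (∏_{j≠i}(α_i − α_j))^{−1} mod 11.
  i = 1 (α = 5): (5−9)(5−8)(5−4)(5−7) = (−4)·(−3)·1·(−2) = −24 ≡ 9, so v_1 = 9^{−1} = 5 (mod 11).
  i = 2 (α = 9): (9−5)(9−8)(9−4)(9−7) = 4·1·5·2 = 40 ≡ 7, so v_2 = 7^{−1} = 8 (mod 11).
  i = 3 (α = 8): (8−5)(8−9)(8−4)(8−7) = 3·(−1)·4·1 = −12 ≡ 10, so v_3 = 10^{−1} = 10 (mod 11).
  i = 4 (α = 4): (4−5)(4−9)(4−8)(4−7) = (−1)·(−5)·(−4)·(−3) = 60 ≡ 5, so v_4 = 5^{−1} = 9 (mod 11).
  i = 5 (α = 7): (7−5)(7−9)(7−8)(7−4) = 2·(−2)·(−1)·3 = 12 ≡ 1, so v_5 = 1^{−1} = 1 (mod 11).
  v = [5, 8, 10, 9, 1].
Step 2: syndromes of r = [7, 2, 5, 4, 2] (all sums mod 11).
  S_0 = Σ v_i r_i = 5·7 + 8·2 + 10·5 + 9·4 + 1·2 = 139 ≡ 7.
  S_1 = Σ v_i α_i r_i = 5·5·7 + 8·9·2 + 10·8·5 + 9·4·4 + 1·7·2 = 877 ≡ 8.
  α_i^2 mod 11 = [3, 4, 9, 5, 5].
  S_2 = Σ v_i α_i^2 r_i = 5·3·7 + 8·4·2 + 10·9·5 + 9·5·4 + 1·5·2 = 809 ≡ 6.
  S = (7, 8, 6) ≠ 0, so r is not a codeword (an error is present).
Step 3: locate the error. For a single error e at position i, S_ℓ = v_i·e·α_i^ℓ, so α_err = S_1/S_0.
  S_0^{−1} = 7^{−1} = 8 (mod 11), so α_err = 8·8 = 64 ≡ 9 = α_2. Error position i = 2.
  Consistency check: S_2/S_1 = 6·7 = 42 ≡ 9 = α_err ✓ (single-error assumption holds).
Step 4: error magnitude e = S_0/v_2 = S_0·∏_{j≠2}(α_2 − α_j) = 7·7 = 49 ≡ 5 (mod 11).
Step 5: correct position 2: c_2 = r_2 − e = 2 − 5 ≡ 8 (mod 11). Hence c = [7, 8, 5, 4, 2].
  Check: interpolating c through the α_i gives m(x) = 3 + 3·x (degree < 2) with m(α_i) = c_i for every i, so c is indeed a codeword.


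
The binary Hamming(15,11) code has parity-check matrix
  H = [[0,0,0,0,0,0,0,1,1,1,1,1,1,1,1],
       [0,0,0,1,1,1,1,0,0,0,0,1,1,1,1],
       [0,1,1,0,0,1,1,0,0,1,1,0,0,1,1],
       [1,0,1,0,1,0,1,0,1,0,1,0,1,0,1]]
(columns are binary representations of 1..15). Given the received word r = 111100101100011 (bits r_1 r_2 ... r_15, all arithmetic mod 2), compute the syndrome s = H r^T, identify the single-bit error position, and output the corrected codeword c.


s = (0, 0, 0, 1)^T, error position = 1, corrected codeword c = 011100101100011

Compute s = H r^T mod 2 one row at a time:
  s_1 = 0 + 1 + 1 + 0 + 0 + 0 + 1 + 1 = 4 ≡ 0 (mod 2).
  s_2 = 1 + 0 + 0 + 1 + 0 + 0 + 1 + 1 = 4 ≡ 0 (mod 2).
  s_3 = 1 + 1 + 0 + 1 + 1 + 0 + 1 + 1 = 6 ≡ 0 (mod 2).
  s_4 = 1 + 1 + 0 + 1 + 1 + 0 + 0 + 1 = 5 ≡ 1 (mod 2).
s = (0, 0, 0, 1)^T — this equals column 1 of H (binary 0001), so error is at position 1.
Correct: flip bit 1 of r = 111100101100011 to get c = 011100101100011.


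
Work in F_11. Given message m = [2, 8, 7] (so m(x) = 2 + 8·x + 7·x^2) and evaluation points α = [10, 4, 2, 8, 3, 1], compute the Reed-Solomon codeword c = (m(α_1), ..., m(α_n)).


c = [1, 3, 2, 8, 1, 6]

Message polynomial: m(x) = 2 + 8·x + 7·x^2 (mod 11).
For each evaluation point α_i, compute m(α_i) mod 11:
  α_1 = 10: Horner steps 7 → 1 → 1, so m(10) = 1.
  α_2 = 4: Horner steps 7 → 3 → 3, so m(4) = 3.
  α_3 = 2: Horner steps 7 → 0 → 2, so m(2) = 2.
  α_4 = 8: Horner steps 7 → 9 → 8, so m(8) = 8.
  α_5 = 3: Horner steps 7 → 7 → 1, so m(3) = 1.
  α_6 = 1: Horner steps 7 → 4 → 6, so m(1) = 6.
Codeword c = [1, 3, 2, 8, 1, 6] ∈ F_11^6.


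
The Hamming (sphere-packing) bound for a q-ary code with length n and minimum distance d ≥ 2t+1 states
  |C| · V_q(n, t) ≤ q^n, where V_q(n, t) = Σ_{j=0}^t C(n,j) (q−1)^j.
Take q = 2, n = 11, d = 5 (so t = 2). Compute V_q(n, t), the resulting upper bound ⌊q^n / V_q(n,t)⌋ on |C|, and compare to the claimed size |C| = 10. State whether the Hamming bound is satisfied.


V_q(n, t) = 67, q^n = 2048, Hamming bound = 30, |C| = 10 ≤ bound (satisfied).

Step 1: Compute V_q(n, t) = Σ_{j=0}^2 C(n, j) (q−1)^j.
  j = 0: C(11,0)·(1)^0 = 1·1 = 1.
  j = 1: C(11,1)·(1)^1 = 11·1 = 11.
  j = 2: C(11,2)·(1)^2 = 55·1 = 55.
  V_q(n, t) = 1 + 11 + 55 = 67.
Step 2: q^n = 2^11 = 2048.
Step 3: Hamming bound ⌊q^n / V_q(n,t)⌋ = ⌊2048/67⌋ = 30.
Step 4: Compare |C| = 10 to 30: satisfied.
The claimed |C| lies below the Hamming bound.
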